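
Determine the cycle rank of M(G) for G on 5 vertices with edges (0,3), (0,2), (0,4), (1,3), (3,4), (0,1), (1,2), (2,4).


Cycle rank (nullity) = |E| - r(M) = |E| - (|V| - c).
|E| = 8, |V| = 5, c = 1.
Nullity = 8 - (5 - 1) = 8 - 4 = 4.

4


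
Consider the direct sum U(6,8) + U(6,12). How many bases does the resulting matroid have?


Bases of a direct sum M1 + M2: |B| = |B(M1)| * |B(M2)|.
|B(U(6,8))| = C(8,6) = 28.
|B(U(6,12))| = C(12,6) = 924.
Total bases = 28 * 924 = 25872.

25872


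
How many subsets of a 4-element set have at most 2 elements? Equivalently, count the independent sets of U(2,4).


Independent sets of U(2,4) are all subsets of size <= 2.
Count = C(4,0) + C(4,1) + C(4,2)
     = 1 + 4 + 6
     = 11.

11


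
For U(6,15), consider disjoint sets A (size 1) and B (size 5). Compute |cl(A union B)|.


|A union B| = 1 + 5 = 6 (disjoint).
In U(6,15), cl(S) = S if |S| < 6, else cl(S) = E.
Since 6 >= 6, cl(A union B) = E.
|cl(A union B)| = 15.

15


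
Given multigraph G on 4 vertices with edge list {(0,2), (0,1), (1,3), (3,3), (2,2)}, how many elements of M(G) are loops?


In a graphic matroid, a loop is a self-loop edge (u,u) with rank 0.
Examining all 5 edges for self-loops...
Self-loops found: (3,3), (2,2)
Number of loops = 2.

2


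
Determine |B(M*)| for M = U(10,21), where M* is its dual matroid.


The dual of U(r,n) is U(n-r, n) = U(11,21).
Bases of U(11,21) are all (11)-element subsets.
|B(M*)| = (21 choose 11) = 352716.

352716


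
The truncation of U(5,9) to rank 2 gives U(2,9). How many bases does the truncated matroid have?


Truncating U(5,9) to rank 2 gives U(2,9).
Bases of U(2,9) are all 2-element subsets of 9 elements.
Number of bases = C(9,2) = (9 * 8) / (1 * 2) = 36.

36


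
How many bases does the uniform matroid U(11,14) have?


Bases of U(11,14) are all 11-element subsets of the 14-element ground set.
Number of bases = C(14,11).
C(14,11) = 364.

364


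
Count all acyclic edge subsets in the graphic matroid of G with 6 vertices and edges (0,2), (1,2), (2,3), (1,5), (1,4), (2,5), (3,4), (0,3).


An independent set in a graphic matroid is an acyclic edge subset.
G has 6 vertices and 8 edges.
Enumerate all 2^8 = 256 subsets, checking for acyclicity.
Total independent sets = 180.

180


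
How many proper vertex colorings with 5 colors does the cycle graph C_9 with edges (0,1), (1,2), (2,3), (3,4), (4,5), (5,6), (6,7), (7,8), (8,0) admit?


P(C_9, k) = (k-1)^9 + (-1)^9*(k-1).
P(5) = (4)^9 - 4
= 262144 - 4 = 262140.

262140


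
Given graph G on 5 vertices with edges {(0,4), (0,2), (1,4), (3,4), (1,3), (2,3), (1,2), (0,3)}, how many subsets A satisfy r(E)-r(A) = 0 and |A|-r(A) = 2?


R(x,y) = sum over A in 2^E of x^(r(E)-r(A)) * y^(|A|-r(A)).
G has 5 vertices, 8 edges. r(E) = 4.
Enumerate all 2^8 = 256 subsets.
Count subsets with r(E)-r(A)=0 and |A|-r(A)=2: 28.

28


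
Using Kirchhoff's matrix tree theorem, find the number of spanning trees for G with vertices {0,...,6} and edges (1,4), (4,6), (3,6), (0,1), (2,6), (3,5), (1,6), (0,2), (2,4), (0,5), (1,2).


By Kirchhoff's matrix tree theorem, the number of spanning trees equals
the determinant of any cofactor of the Laplacian matrix L.
G has 7 vertices and 11 edges.
Computing the (6 x 6) cofactor determinant gives 155.

155


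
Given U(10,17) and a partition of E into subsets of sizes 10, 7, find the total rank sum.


r(Ai) = min(|Ai|, 10) for each part.
Sum = min(10,10) + min(7,10)
    = 10 + 7
    = 17.

17


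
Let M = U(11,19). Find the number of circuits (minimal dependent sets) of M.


In U(11,19), circuits are the (12)-element subsets.
Any set of 12 elements is dependent, and removing any one element gives
an independent set of size 11, so it is a minimal dependent set.
Number of circuits = C(19,12) = 19! / (12! * 7!) = 50388.

50388


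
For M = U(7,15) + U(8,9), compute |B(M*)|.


(M1+M2)* = M1* + M2*.
M1* = U(8,15), bases: C(15,8) = 6435.
M2* = U(1,9), bases: C(9,1) = 9.
|B(M*)| = 6435 * 9 = 57915.

57915


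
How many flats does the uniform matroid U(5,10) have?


Flats of U(5,10): every subset of size < 5 is a flat, plus E itself.
Count = C(10,0) + C(10,1) + C(10,2) + C(10,3) + C(10,4) + 1
     = 1 + 10 + 45 + 120 + 210 + 1
     = 387.

387


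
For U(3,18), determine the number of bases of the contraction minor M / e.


Contracting e from U(3,18) gives U(2,17).
Bases of U(2,17) = C(17,2) = 17! / (2! * 15!) = 136.

136


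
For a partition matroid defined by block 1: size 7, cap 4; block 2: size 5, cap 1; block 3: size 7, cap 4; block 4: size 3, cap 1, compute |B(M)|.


A basis picks exactly ci elements from block i.
Number of bases = product of C(|Si|, ci).
= C(7,4) * C(5,1) * C(7,4) * C(3,1)
= 35 * 5 * 35 * 3
= 18375.

18375


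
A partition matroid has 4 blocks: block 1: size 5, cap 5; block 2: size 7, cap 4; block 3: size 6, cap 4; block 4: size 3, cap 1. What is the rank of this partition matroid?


Rank of a partition matroid = sum of min(|Si|, ci) for each block.
= min(5,5) + min(7,4) + min(6,4) + min(3,1)
= 5 + 4 + 4 + 1
= 14.

14


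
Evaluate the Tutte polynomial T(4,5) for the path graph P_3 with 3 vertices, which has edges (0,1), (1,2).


A path on 3 vertices is a tree with 2 edges.
T(x,y) = x^(2) for any tree.
T(4,5) = 4^2 = 16.

16


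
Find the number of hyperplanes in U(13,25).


Hyperplanes of U(13,25) are flats of rank 12.
In a uniform matroid, these are exactly the (12)-element subsets.
Count = C(25,12) = 25! / (12! * 13!) = 5200300.

5200300


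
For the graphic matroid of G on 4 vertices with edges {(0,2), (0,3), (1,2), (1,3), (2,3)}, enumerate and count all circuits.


A circuit in a graphic matroid = edge set of a simple cycle.
G has 4 vertices and 5 edges.
Enumerating all minimal edge subsets forming cycles...
Total circuits found: 3.

3


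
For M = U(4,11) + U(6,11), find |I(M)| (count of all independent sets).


For a direct sum, |I(M1+M2)| = |I(M1)| * |I(M2)|.
|I(U(4,11))| = sum C(11,k) for k=0..4 = 562.
|I(U(6,11))| = sum C(11,k) for k=0..6 = 1486.
Total = 562 * 1486 = 835132.

835132


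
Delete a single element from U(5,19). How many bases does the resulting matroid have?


Deleting e from U(5,19) gives U(5,18) since n > r.
Bases of U(5,18) = (18 choose 5) = 8568.

8568


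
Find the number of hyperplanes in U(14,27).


Hyperplanes of U(14,27) are flats of rank 13.
In a uniform matroid, these are exactly the (13)-element subsets.
Count = (27 choose 13) = 20058300.

20058300


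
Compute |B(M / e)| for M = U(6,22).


Contracting e from U(6,22) gives U(5,21).
Bases of U(5,21) = C(21,5) = 21! / (5! * 16!) = 20349.

20349


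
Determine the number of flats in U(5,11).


Flats of U(5,11): every subset of size < 5 is a flat, plus E itself.
Count = (11 choose 0) + (11 choose 1) + (11 choose 2) + (11 choose 3) + (11 choose 4) + 1
     = 1 + 11 + 55 + 165 + 330 + 1
     = 563.

563


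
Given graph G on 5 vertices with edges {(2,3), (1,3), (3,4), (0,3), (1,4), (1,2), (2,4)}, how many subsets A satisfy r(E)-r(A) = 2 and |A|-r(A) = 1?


R(x,y) = sum over A in 2^E of x^(r(E)-r(A)) * y^(|A|-r(A)).
G has 5 vertices, 7 edges. r(E) = 4.
Enumerate all 2^7 = 128 subsets.
Count subsets with r(E)-r(A)=2 and |A|-r(A)=1: 4.

4


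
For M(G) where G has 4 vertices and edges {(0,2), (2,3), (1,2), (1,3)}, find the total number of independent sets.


An independent set in a graphic matroid is an acyclic edge subset.
G has 4 vertices and 4 edges.
Enumerate all 2^4 = 16 subsets, checking for acyclicity.
Total independent sets = 14.

14


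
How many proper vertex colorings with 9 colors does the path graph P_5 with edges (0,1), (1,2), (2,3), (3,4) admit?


P(P_5, k) = k * (k-1)^(4).
P(9) = 9 * 8^4 = 9 * 4096 = 36864.

36864


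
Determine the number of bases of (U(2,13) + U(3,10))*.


(M1+M2)* = M1* + M2*.
M1* = U(11,13), bases: C(13,11) = 78.
M2* = U(7,10), bases: C(10,7) = 120.
|B(M*)| = 78 * 120 = 9360.

9360


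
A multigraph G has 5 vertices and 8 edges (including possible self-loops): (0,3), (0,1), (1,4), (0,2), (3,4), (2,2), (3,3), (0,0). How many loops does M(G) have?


In a graphic matroid, a loop is a self-loop edge (u,u) with rank 0.
Examining all 8 edges for self-loops...
Self-loops found: (2,2), (3,3), (0,0)
Number of loops = 3.

3


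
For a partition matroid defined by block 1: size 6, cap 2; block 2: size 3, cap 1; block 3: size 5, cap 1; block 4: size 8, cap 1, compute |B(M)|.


A basis picks exactly ci elements from block i.
Number of bases = product of C(|Si|, ci).
= C(6,2) * C(3,1) * C(5,1) * C(8,1)
= 15 * 3 * 5 * 8
= 1800.

1800


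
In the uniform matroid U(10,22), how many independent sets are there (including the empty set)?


Independent sets of U(10,22) are all subsets of size <= 10.
Count = C(22,0) + C(22,1) + C(22,2) + C(22,3) + C(22,4) + C(22,5) + C(22,6) + C(22,7) + C(22,8) + C(22,9) + C(22,10)
     = 1 + 22 + 231 + 1540 + 7315 + 26334 + 74613 + 170544 + 319770 + 497420 + 646646
     = 1744436.

1744436


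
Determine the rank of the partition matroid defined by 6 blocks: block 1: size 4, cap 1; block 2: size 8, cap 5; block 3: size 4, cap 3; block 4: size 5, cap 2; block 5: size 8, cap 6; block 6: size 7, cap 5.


Rank of a partition matroid = sum of min(|Si|, ci) for each block.
= min(4,1) + min(8,5) + min(4,3) + min(5,2) + min(8,6) + min(7,5)
= 1 + 5 + 3 + 2 + 6 + 5
= 22.

22


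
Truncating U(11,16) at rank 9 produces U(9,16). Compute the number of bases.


Truncating U(11,16) to rank 9 gives U(9,16).
Bases of U(9,16) are all 9-element subsets of 16 elements.
Number of bases = (16 choose 9) = 11440.

11440


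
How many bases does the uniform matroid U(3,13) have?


Bases of U(3,13) are all 3-element subsets of the 13-element ground set.
Number of bases = C(13,3).
(13 choose 3) = 286.

286


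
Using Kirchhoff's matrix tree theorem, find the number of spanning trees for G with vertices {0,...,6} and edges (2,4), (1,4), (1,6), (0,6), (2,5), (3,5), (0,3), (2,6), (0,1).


By Kirchhoff's matrix tree theorem, the number of spanning trees equals
the determinant of any cofactor of the Laplacian matrix L.
G has 7 vertices and 9 edges.
Computing the (6 x 6) cofactor determinant gives 46.

46


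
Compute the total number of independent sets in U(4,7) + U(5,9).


For a direct sum, |I(M1+M2)| = |I(M1)| * |I(M2)|.
|I(U(4,7))| = sum C(7,k) for k=0..4 = 99.
|I(U(5,9))| = sum C(9,k) for k=0..5 = 382.
Total = 99 * 382 = 37818.

37818


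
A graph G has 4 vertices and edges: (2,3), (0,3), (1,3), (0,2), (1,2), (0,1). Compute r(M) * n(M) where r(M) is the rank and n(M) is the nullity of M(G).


r(M) = |V| - c = 4 - 1 = 3.
nullity = |E| - r(M) = 6 - 3 = 3.
Product = 3 * 3 = 9.

9


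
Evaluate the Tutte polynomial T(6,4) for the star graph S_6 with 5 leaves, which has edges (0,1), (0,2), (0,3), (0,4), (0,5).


A star on 6 vertices is a tree with 5 edges.
T(x,y) = x^(5) for any tree.
T(6,4) = 6^5 = 7776.

7776


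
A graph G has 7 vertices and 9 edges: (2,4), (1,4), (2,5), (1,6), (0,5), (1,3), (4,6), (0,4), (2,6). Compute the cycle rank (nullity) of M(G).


Cycle rank (nullity) = |E| - r(M) = |E| - (|V| - c).
|E| = 9, |V| = 7, c = 1.
Nullity = 9 - (7 - 1) = 9 - 6 = 3.

3


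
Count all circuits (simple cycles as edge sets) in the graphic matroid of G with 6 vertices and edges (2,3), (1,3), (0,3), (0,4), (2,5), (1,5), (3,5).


A circuit in a graphic matroid = edge set of a simple cycle.
G has 6 vertices and 7 edges.
Enumerating all minimal edge subsets forming cycles...
Total circuits found: 3.

3


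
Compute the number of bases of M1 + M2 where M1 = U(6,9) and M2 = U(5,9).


Bases of a direct sum M1 + M2: |B| = |B(M1)| * |B(M2)|.
|B(U(6,9))| = C(9,6) = 84.
|B(U(5,9))| = C(9,5) = 126.
Total bases = 84 * 126 = 10584.

10584


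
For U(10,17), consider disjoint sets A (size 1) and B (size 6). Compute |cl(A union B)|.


|A union B| = 1 + 6 = 7 (disjoint).
In U(10,17), cl(S) = S if |S| < 10, else cl(S) = E.
Since 7 < 10, cl(A union B) = A union B.
|cl(A union B)| = 7.

7


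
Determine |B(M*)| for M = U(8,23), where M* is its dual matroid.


The dual of U(r,n) is U(n-r, n) = U(15,23).
Bases of U(15,23) are all (15)-element subsets.
|B(M*)| = (23 choose 15) = 490314.

490314


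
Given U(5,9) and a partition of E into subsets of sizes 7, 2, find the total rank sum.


r(Ai) = min(|Ai|, 5) for each part.
Sum = min(7,5) + min(2,5)
    = 5 + 2
    = 7.

7


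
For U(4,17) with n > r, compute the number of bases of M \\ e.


Deleting e from U(4,17) gives U(4,16) since n > r.
Bases of U(4,16) = C(16,4) = (16 * 15 * 14 * 13) / (1 * 2 * 3 * 4) = 1820.

1820


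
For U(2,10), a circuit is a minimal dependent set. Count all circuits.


In U(2,10), circuits are the (3)-element subsets.
Any set of 3 elements is dependent, and removing any one element gives
an independent set of size 2, so it is a minimal dependent set.
Number of circuits = C(10,3) = 10! / (3! * 7!) = 120.

120


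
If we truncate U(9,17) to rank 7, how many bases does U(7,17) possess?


Truncating U(9,17) to rank 7 gives U(7,17).
Bases of U(7,17) are all 7-element subsets of 17 elements.
Number of bases = C(17,7) = 17! / (7! * 10!) = 19448.

19448


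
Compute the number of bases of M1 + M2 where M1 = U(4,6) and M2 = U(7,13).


Bases of a direct sum M1 + M2: |B| = |B(M1)| * |B(M2)|.
|B(U(4,6))| = C(6,4) = 15.
|B(U(7,13))| = C(13,7) = 1716.
Total bases = 15 * 1716 = 25740.

25740


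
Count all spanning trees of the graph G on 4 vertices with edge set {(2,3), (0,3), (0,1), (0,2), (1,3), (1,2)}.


By Kirchhoff's matrix tree theorem, the number of spanning trees equals
the determinant of any cofactor of the Laplacian matrix L.
G has 4 vertices and 6 edges.
Computing the (3 x 3) cofactor determinant gives 16.

16


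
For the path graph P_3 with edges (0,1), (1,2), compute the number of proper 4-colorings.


P(P_3, k) = k * (k-1)^(2).
P(4) = 4 * 3^2 = 4 * 9 = 36.

36


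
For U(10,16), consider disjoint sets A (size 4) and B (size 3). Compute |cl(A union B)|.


|A union B| = 4 + 3 = 7 (disjoint).
In U(10,16), cl(S) = S if |S| < 10, else cl(S) = E.
Since 7 < 10, cl(A union B) = A union B.
|cl(A union B)| = 7.

7


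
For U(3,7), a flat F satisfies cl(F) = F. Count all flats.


Flats of U(3,7): every subset of size < 3 is a flat, plus E itself.
Count = C(7,0) + C(7,1) + C(7,2) + 1
     = 1 + 7 + 21 + 1
     = 30.

30


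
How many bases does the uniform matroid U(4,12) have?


Bases of U(4,12) are all 4-element subsets of the 12-element ground set.
Number of bases = C(12,4).
(12 choose 4) = 495.

495


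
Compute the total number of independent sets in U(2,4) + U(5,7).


For a direct sum, |I(M1+M2)| = |I(M1)| * |I(M2)|.
|I(U(2,4))| = sum C(4,k) for k=0..2 = 11.
|I(U(5,7))| = sum C(7,k) for k=0..5 = 120.
Total = 11 * 120 = 1320.

1320


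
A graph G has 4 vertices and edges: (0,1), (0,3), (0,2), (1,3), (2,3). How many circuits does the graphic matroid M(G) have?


A circuit in a graphic matroid = edge set of a simple cycle.
G has 4 vertices and 5 edges.
Enumerating all minimal edge subsets forming cycles...
Total circuits found: 3.

3


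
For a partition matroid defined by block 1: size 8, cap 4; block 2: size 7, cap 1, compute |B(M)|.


A basis picks exactly ci elements from block i.
Number of bases = product of C(|Si|, ci).
= C(8,4) * C(7,1)
= 70 * 7
= 490.

490


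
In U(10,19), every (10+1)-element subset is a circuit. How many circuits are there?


In U(10,19), circuits are the (11)-element subsets.
Any set of 11 elements is dependent, and removing any one element gives
an independent set of size 10, so it is a minimal dependent set.
Number of circuits = (19 choose 11) = 75582.

75582


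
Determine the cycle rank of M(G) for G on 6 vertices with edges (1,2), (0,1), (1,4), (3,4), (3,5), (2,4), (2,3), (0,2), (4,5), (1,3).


Cycle rank (nullity) = |E| - r(M) = |E| - (|V| - c).
|E| = 10, |V| = 6, c = 1.
Nullity = 10 - (6 - 1) = 10 - 5 = 5.

5


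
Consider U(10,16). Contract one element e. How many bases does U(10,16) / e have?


Contracting e from U(10,16) gives U(9,15).
Bases of U(9,15) = C(15,9) = 5005.

5005


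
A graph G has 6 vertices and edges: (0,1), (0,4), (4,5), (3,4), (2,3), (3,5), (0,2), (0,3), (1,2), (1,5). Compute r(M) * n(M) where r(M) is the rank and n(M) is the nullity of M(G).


r(M) = |V| - c = 6 - 1 = 5.
nullity = |E| - r(M) = 10 - 5 = 5.
Product = 5 * 5 = 25.

25


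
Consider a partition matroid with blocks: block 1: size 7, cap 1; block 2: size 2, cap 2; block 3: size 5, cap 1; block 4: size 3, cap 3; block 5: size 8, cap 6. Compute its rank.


Rank of a partition matroid = sum of min(|Si|, ci) for each block.
= min(7,1) + min(2,2) + min(5,1) + min(3,3) + min(8,6)
= 1 + 2 + 1 + 3 + 6
= 13.

13


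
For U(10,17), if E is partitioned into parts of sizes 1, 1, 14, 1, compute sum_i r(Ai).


r(Ai) = min(|Ai|, 10) for each part.
Sum = min(1,10) + min(1,10) + min(14,10) + min(1,10)
    = 1 + 1 + 10 + 1
    = 13.

13


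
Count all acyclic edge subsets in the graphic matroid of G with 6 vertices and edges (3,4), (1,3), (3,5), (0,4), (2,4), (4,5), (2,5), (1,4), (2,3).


An independent set in a graphic matroid is an acyclic edge subset.
G has 6 vertices and 9 edges.
Enumerate all 2^9 = 512 subsets, checking for acyclicity.
Total independent sets = 256.

256


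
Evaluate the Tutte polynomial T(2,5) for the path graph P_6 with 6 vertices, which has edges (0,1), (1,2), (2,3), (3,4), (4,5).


A path on 6 vertices is a tree with 5 edges.
T(x,y) = x^(5) for any tree.
T(2,5) = 2^5 = 32.

32


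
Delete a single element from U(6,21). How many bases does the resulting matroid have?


Deleting e from U(6,21) gives U(6,20) since n > r.
Bases of U(6,20) = C(20,6) = 20! / (6! * 14!) = 38760.

38760


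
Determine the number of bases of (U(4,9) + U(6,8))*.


(M1+M2)* = M1* + M2*.
M1* = U(5,9), bases: C(9,5) = 126.
M2* = U(2,8), bases: C(8,2) = 28.
|B(M*)| = 126 * 28 = 3528.

3528


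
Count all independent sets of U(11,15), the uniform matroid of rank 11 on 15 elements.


Independent sets of U(11,15) are all subsets of size <= 11.
Count = (15 choose 0) + (15 choose 1) + (15 choose 2) + (15 choose 3) + (15 choose 4) + (15 choose 5) + (15 choose 6) + (15 choose 7) + (15 choose 8) + (15 choose 9) + (15 choose 10) + (15 choose 11)
     = 1 + 15 + 105 + 455 + 1365 + 3003 + 5005 + 6435 + 6435 + 5005 + 3003 + 1365
     = 32192.

32192


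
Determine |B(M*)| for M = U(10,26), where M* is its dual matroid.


The dual of U(r,n) is U(n-r, n) = U(16,26).
Bases of U(16,26) are all (16)-element subsets.
|B(M*)| = C(26,16) = 26! / (16! * 10!) = 5311735.

5311735


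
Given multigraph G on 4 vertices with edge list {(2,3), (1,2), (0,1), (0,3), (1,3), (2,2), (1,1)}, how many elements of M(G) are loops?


In a graphic matroid, a loop is a self-loop edge (u,u) with rank 0.
Examining all 7 edges for self-loops...
Self-loops found: (2,2), (1,1)
Number of loops = 2.

2


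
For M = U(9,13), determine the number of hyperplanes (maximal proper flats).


Hyperplanes of U(9,13) are flats of rank 8.
In a uniform matroid, these are exactly the (8)-element subsets.
Count = C(13,8) = 13! / (8! * 5!) = 1287.

1287


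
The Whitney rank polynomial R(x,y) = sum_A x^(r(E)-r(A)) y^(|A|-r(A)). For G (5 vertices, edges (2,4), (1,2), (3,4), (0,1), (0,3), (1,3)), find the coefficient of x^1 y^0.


R(x,y) = sum over A in 2^E of x^(r(E)-r(A)) * y^(|A|-r(A)).
G has 5 vertices, 6 edges. r(E) = 4.
Enumerate all 2^6 = 64 subsets.
Count subsets with r(E)-r(A)=1 and |A|-r(A)=0: 19.

19


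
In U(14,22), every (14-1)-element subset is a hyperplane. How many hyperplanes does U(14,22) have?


Hyperplanes of U(14,22) are flats of rank 13.
In a uniform matroid, these are exactly the (13)-element subsets.
Count = C(22,13) = 22! / (13! * 9!) = 497420.

497420


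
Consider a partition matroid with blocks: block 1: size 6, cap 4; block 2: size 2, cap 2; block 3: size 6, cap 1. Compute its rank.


Rank of a partition matroid = sum of min(|Si|, ci) for each block.
= min(6,4) + min(2,2) + min(6,1)
= 4 + 2 + 1
= 7.

7


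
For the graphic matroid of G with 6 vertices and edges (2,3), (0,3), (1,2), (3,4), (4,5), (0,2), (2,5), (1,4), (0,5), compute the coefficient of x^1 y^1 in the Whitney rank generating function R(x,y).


R(x,y) = sum over A in 2^E of x^(r(E)-r(A)) * y^(|A|-r(A)).
G has 6 vertices, 9 edges. r(E) = 5.
Enumerate all 2^9 = 512 subsets.
Count subsets with r(E)-r(A)=1 and |A|-r(A)=1: 56.

56


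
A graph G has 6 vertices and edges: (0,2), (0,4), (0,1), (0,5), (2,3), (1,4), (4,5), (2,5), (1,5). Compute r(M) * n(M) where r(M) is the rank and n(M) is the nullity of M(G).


r(M) = |V| - c = 6 - 1 = 5.
nullity = |E| - r(M) = 9 - 5 = 4.
Product = 5 * 4 = 20.

20


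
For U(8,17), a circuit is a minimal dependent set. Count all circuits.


In U(8,17), circuits are the (9)-element subsets.
Any set of 9 elements is dependent, and removing any one element gives
an independent set of size 8, so it is a minimal dependent set.
Number of circuits = C(17,9) = 17! / (9! * 8!) = 24310.

24310


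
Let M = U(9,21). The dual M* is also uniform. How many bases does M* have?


The dual of U(r,n) is U(n-r, n) = U(12,21).
Bases of U(12,21) are all (12)-element subsets.
|B(M*)| = (21 choose 12) = 293930.

293930


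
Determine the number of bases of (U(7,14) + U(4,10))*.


(M1+M2)* = M1* + M2*.
M1* = U(7,14), bases: C(14,7) = 3432.
M2* = U(6,10), bases: C(10,6) = 210.
|B(M*)| = 3432 * 210 = 720720.

720720


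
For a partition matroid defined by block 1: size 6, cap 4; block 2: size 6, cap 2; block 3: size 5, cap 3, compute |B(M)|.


A basis picks exactly ci elements from block i.
Number of bases = product of C(|Si|, ci).
= C(6,4) * C(6,2) * C(5,3)
= 15 * 15 * 10
= 2250.

2250


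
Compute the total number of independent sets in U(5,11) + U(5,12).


For a direct sum, |I(M1+M2)| = |I(M1)| * |I(M2)|.
|I(U(5,11))| = sum C(11,k) for k=0..5 = 1024.
|I(U(5,12))| = sum C(12,k) for k=0..5 = 1586.
Total = 1024 * 1586 = 1624064.

1624064


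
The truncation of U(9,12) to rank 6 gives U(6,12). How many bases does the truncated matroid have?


Truncating U(9,12) to rank 6 gives U(6,12).
Bases of U(6,12) are all 6-element subsets of 12 elements.
Number of bases = C(12,6) = 12! / (6! * 6!) = 924.

924


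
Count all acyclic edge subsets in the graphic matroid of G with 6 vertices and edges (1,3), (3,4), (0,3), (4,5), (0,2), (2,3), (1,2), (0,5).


An independent set in a graphic matroid is an acyclic edge subset.
G has 6 vertices and 8 edges.
Enumerate all 2^8 = 256 subsets, checking for acyclicity.
Total independent sets = 178.

178


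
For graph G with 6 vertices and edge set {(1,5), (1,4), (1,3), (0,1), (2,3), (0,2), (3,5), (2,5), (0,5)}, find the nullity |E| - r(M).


Cycle rank (nullity) = |E| - r(M) = |E| - (|V| - c).
|E| = 9, |V| = 6, c = 1.
Nullity = 9 - (6 - 1) = 9 - 5 = 4.

4


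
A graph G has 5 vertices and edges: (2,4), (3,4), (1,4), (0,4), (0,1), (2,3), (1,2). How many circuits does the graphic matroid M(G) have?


A circuit in a graphic matroid = edge set of a simple cycle.
G has 5 vertices and 7 edges.
Enumerating all minimal edge subsets forming cycles...
Total circuits found: 6.

6


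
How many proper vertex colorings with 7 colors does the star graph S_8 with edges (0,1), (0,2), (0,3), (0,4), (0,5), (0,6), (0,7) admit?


P(tree, k) = k * (k-1)^(7) for any tree on 8 vertices.
P(7) = 7 * 6^7 = 7 * 279936 = 1959552.

1959552


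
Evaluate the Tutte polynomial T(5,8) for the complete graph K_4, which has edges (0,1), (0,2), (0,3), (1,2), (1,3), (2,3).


T(K_4; x,y) = x^3 + 3x^2 + 4xy + 2x + y^3 + 3y^2 + 2y.
Substituting x=5, y=8:
= 125 + 75 + 160 + 10 + 512 + 192 + 16
= 1090.

1090


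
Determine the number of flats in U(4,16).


Flats of U(4,16): every subset of size < 4 is a flat, plus E itself.
Count = (16 choose 0) + (16 choose 1) + (16 choose 2) + (16 choose 3) + 1
     = 1 + 16 + 120 + 560 + 1
     = 698.

698


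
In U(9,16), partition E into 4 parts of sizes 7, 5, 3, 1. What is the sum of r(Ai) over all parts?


r(Ai) = min(|Ai|, 9) for each part.
Sum = min(7,9) + min(5,9) + min(3,9) + min(1,9)
    = 7 + 5 + 3 + 1
    = 16.

16


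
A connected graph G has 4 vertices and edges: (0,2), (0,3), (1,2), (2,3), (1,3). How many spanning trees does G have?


By Kirchhoff's matrix tree theorem, the number of spanning trees equals
the determinant of any cofactor of the Laplacian matrix L.
G has 4 vertices and 5 edges.
Computing the (3 x 3) cofactor determinant gives 8.

8


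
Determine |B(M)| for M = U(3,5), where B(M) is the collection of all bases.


Bases of U(3,5) are all 3-element subsets of the 5-element ground set.
Number of bases = C(5,3).
C(5,3) = (5 * 4 * 3) / (1 * 2 * 3) = 10.

10


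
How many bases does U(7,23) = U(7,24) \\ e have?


Deleting e from U(7,24) gives U(7,23) since n > r.
Bases of U(7,23) = C(23,7) = 245157.

245157


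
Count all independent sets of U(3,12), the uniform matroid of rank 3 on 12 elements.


Independent sets of U(3,12) are all subsets of size <= 3.
Count = C(12,0) + C(12,1) + C(12,2) + C(12,3)
     = 1 + 12 + 66 + 220
     = 299.

299


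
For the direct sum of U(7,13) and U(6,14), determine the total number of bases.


Bases of a direct sum M1 + M2: |B| = |B(M1)| * |B(M2)|.
|B(U(7,13))| = C(13,7) = 1716.
|B(U(6,14))| = C(14,6) = 3003.
Total bases = 1716 * 3003 = 5153148.

5153148


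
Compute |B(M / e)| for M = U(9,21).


Contracting e from U(9,21) gives U(8,20).
Bases of U(8,20) = (20 choose 8) = 125970.

125970


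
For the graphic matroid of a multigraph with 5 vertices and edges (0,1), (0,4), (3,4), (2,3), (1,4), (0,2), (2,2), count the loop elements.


In a graphic matroid, a loop is a self-loop edge (u,u) with rank 0.
Examining all 7 edges for self-loops...
Self-loops found: (2,2)
Number of loops = 1.

1


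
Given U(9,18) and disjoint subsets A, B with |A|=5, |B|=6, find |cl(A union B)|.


|A union B| = 5 + 6 = 11 (disjoint).
In U(9,18), cl(S) = S if |S| < 9, else cl(S) = E.
Since 11 >= 9, cl(A union B) = E.
|cl(A union B)| = 18.

18


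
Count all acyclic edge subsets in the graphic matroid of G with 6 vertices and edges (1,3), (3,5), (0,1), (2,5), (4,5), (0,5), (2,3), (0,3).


An independent set in a graphic matroid is an acyclic edge subset.
G has 6 vertices and 8 edges.
Enumerate all 2^8 = 256 subsets, checking for acyclicity.
Total independent sets = 164.

164


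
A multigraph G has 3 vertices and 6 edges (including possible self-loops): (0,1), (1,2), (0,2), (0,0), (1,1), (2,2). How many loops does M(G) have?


In a graphic matroid, a loop is a self-loop edge (u,u) with rank 0.
Examining all 6 edges for self-loops...
Self-loops found: (0,0), (1,1), (2,2)
Number of loops = 3.

3


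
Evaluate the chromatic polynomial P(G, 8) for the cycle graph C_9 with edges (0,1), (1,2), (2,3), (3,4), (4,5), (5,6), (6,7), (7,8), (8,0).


P(C_9, k) = (k-1)^9 + (-1)^9*(k-1).
P(8) = (7)^9 - 7
= 40353607 - 7 = 40353600.

40353600


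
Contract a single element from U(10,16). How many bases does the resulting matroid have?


Contracting e from U(10,16) gives U(9,15).
Bases of U(9,15) = (15 choose 9) = 5005.

5005


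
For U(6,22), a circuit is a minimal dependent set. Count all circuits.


In U(6,22), circuits are the (7)-element subsets.
Any set of 7 elements is dependent, and removing any one element gives
an independent set of size 6, so it is a minimal dependent set.
Number of circuits = C(22,7) = 22! / (7! * 15!) = 170544.

170544


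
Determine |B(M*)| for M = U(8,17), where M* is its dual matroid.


The dual of U(r,n) is U(n-r, n) = U(9,17).
Bases of U(9,17) are all (9)-element subsets.
|B(M*)| = (17 choose 9) = 24310.

24310


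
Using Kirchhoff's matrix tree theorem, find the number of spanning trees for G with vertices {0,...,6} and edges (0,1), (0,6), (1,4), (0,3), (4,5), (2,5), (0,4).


By Kirchhoff's matrix tree theorem, the number of spanning trees equals
the determinant of any cofactor of the Laplacian matrix L.
G has 7 vertices and 7 edges.
Computing the (6 x 6) cofactor determinant gives 3.

3


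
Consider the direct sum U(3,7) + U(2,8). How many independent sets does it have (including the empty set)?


For a direct sum, |I(M1+M2)| = |I(M1)| * |I(M2)|.
|I(U(3,7))| = sum C(7,k) for k=0..3 = 64.
|I(U(2,8))| = sum C(8,k) for k=0..2 = 37.
Total = 64 * 37 = 2368.

2368


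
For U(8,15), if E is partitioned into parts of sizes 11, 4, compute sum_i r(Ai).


r(Ai) = min(|Ai|, 8) for each part.
Sum = min(11,8) + min(4,8)
    = 8 + 4
    = 12.

12


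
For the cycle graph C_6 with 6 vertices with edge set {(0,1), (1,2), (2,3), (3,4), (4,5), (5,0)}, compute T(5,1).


T(C_6; x,y) = x + x^2 + ... + x^(5) + y.
T(5,1) = 5^1 + 5^2 + 5^3 + 5^4 + 5^5 + 1
= 5 + 25 + 125 + 625 + 3125 + 1
= 3906.

3906


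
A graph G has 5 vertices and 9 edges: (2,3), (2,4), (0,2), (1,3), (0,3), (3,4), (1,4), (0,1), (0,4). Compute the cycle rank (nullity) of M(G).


Cycle rank (nullity) = |E| - r(M) = |E| - (|V| - c).
|E| = 9, |V| = 5, c = 1.
Nullity = 9 - (5 - 1) = 9 - 4 = 5.

5


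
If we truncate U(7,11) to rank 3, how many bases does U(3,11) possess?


Truncating U(7,11) to rank 3 gives U(3,11).
Bases of U(3,11) are all 3-element subsets of 11 elements.
Number of bases = C(11,3) = 11! / (3! * 8!) = 165.

165


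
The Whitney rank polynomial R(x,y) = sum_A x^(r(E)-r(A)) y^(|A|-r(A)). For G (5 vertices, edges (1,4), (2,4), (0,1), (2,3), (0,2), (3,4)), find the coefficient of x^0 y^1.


R(x,y) = sum over A in 2^E of x^(r(E)-r(A)) * y^(|A|-r(A)).
G has 5 vertices, 6 edges. r(E) = 4.
Enumerate all 2^6 = 64 subsets.
Count subsets with r(E)-r(A)=0 and |A|-r(A)=1: 6.

6


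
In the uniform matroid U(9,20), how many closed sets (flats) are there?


Flats of U(9,20): every subset of size < 9 is a flat, plus E itself.
Count = (20 choose 0) + (20 choose 1) + (20 choose 2) + (20 choose 3) + (20 choose 4) + (20 choose 5) + (20 choose 6) + (20 choose 7) + (20 choose 8) + 1
     = 1 + 20 + 190 + 1140 + 4845 + 15504 + 38760 + 77520 + 125970 + 1
     = 263951.

263951


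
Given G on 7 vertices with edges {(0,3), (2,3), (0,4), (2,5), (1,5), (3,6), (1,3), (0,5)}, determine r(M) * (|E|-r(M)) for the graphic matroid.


r(M) = |V| - c = 7 - 1 = 6.
nullity = |E| - r(M) = 8 - 6 = 2.
Product = 6 * 2 = 12.

12


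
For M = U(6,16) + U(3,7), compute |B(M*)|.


(M1+M2)* = M1* + M2*.
M1* = U(10,16), bases: C(16,10) = 8008.
M2* = U(4,7), bases: C(7,4) = 35.
|B(M*)| = 8008 * 35 = 280280.

280280


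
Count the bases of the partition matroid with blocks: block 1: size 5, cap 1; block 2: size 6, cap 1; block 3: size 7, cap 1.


A basis picks exactly ci elements from block i.
Number of bases = product of C(|Si|, ci).
= C(5,1) * C(6,1) * C(7,1)
= 5 * 6 * 7
= 210.

210


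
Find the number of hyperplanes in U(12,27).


Hyperplanes of U(12,27) are flats of rank 11.
In a uniform matroid, these are exactly the (11)-element subsets.
Count = (27 choose 11) = 13037895.

13037895


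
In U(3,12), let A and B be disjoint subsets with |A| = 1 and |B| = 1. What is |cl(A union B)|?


|A union B| = 1 + 1 = 2 (disjoint).
In U(3,12), cl(S) = S if |S| < 3, else cl(S) = E.
Since 2 < 3, cl(A union B) = A union B.
|cl(A union B)| = 2.

2


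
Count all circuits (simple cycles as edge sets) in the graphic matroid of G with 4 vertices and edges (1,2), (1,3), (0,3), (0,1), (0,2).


A circuit in a graphic matroid = edge set of a simple cycle.
G has 4 vertices and 5 edges.
Enumerating all minimal edge subsets forming cycles...
Total circuits found: 3.

3


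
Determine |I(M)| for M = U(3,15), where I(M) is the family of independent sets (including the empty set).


Independent sets of U(3,15) are all subsets of size <= 3.
Count = (15 choose 0) + (15 choose 1) + (15 choose 2) + (15 choose 3)
     = 1 + 15 + 105 + 455
     = 576.

576


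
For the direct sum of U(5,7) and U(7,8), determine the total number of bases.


Bases of a direct sum M1 + M2: |B| = |B(M1)| * |B(M2)|.
|B(U(5,7))| = C(7,5) = 21.
|B(U(7,8))| = C(8,7) = 8.
Total bases = 21 * 8 = 168.

168


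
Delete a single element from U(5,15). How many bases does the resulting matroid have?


Deleting e from U(5,15) gives U(5,14) since n > r.
Bases of U(5,14) = C(14,5) = 14! / (5! * 9!) = 2002.

2002


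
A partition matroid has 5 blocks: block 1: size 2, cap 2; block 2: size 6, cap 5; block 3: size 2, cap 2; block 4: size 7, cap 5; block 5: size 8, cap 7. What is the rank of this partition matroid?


Rank of a partition matroid = sum of min(|Si|, ci) for each block.
= min(2,2) + min(6,5) + min(2,2) + min(7,5) + min(8,7)
= 2 + 5 + 2 + 5 + 7
= 21.

21


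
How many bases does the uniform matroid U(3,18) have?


Bases of U(3,18) are all 3-element subsets of the 18-element ground set.
Number of bases = C(18,3).
(18 choose 3) = 816.

816


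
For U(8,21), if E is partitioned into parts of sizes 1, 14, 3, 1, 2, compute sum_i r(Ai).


r(Ai) = min(|Ai|, 8) for each part.
Sum = min(1,8) + min(14,8) + min(3,8) + min(1,8) + min(2,8)
    = 1 + 8 + 3 + 1 + 2
    = 15.

15


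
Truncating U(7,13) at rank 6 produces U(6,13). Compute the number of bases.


Truncating U(7,13) to rank 6 gives U(6,13).
Bases of U(6,13) are all 6-element subsets of 13 elements.
Number of bases = C(13,6) = 13! / (6! * 7!) = 1716.

1716


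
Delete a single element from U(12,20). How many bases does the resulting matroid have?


Deleting e from U(12,20) gives U(12,19) since n > r.
Bases of U(12,19) = C(19,12) = 50388.

50388


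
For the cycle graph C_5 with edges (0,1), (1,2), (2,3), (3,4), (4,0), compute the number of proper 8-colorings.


P(C_5, k) = (k-1)^5 + (-1)^5*(k-1).
P(8) = (7)^5 - 7
= 16807 - 7 = 16800.

16800


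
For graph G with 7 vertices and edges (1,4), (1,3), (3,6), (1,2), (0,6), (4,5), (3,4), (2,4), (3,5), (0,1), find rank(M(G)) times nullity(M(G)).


r(M) = |V| - c = 7 - 1 = 6.
nullity = |E| - r(M) = 10 - 6 = 4.
Product = 6 * 4 = 24.

24


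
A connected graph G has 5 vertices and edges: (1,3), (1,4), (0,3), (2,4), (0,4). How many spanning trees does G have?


By Kirchhoff's matrix tree theorem, the number of spanning trees equals
the determinant of any cofactor of the Laplacian matrix L.
G has 5 vertices and 5 edges.
Computing the (4 x 4) cofactor determinant gives 4.

4


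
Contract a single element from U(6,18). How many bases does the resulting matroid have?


Contracting e from U(6,18) gives U(5,17).
Bases of U(5,17) = (17 choose 5) = 6188.

6188


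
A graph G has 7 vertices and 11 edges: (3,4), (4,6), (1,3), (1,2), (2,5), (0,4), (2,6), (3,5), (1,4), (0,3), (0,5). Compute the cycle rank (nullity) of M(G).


Cycle rank (nullity) = |E| - r(M) = |E| - (|V| - c).
|E| = 11, |V| = 7, c = 1.
Nullity = 11 - (7 - 1) = 11 - 6 = 5.

5


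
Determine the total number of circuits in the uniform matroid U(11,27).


In U(11,27), circuits are the (12)-element subsets.
Any set of 12 elements is dependent, and removing any one element gives
an independent set of size 11, so it is a minimal dependent set.
Number of circuits = (27 choose 12) = 17383860.

17383860


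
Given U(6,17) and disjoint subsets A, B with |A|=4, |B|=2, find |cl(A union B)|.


|A union B| = 4 + 2 = 6 (disjoint).
In U(6,17), cl(S) = S if |S| < 6, else cl(S) = E.
Since 6 >= 6, cl(A union B) = E.
|cl(A union B)| = 17.

17


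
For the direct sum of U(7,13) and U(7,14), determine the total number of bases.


Bases of a direct sum M1 + M2: |B| = |B(M1)| * |B(M2)|.
|B(U(7,13))| = C(13,7) = 1716.
|B(U(7,14))| = C(14,7) = 3432.
Total bases = 1716 * 3432 = 5889312.

5889312


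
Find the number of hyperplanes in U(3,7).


Hyperplanes of U(3,7) are flats of rank 2.
In a uniform matroid, these are exactly the (2)-element subsets.
Count = C(7,2) = (7 * 6) / (1 * 2) = 21.

21


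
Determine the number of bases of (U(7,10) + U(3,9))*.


(M1+M2)* = M1* + M2*.
M1* = U(3,10), bases: C(10,3) = 120.
M2* = U(6,9), bases: C(9,6) = 84.
|B(M*)| = 120 * 84 = 10080.

10080


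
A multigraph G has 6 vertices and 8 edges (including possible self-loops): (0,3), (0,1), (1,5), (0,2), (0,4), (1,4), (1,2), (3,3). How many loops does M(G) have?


In a graphic matroid, a loop is a self-loop edge (u,u) with rank 0.
Examining all 8 edges for self-loops...
Self-loops found: (3,3)
Number of loops = 1.

1


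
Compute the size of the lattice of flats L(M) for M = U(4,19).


Flats of U(4,19): every subset of size < 4 is a flat, plus E itself.
Count = C(19,0) + C(19,1) + C(19,2) + C(19,3) + 1
     = 1 + 19 + 171 + 969 + 1
     = 1161.

1161


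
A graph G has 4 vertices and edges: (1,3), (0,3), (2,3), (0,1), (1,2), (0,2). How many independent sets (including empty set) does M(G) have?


An independent set in a graphic matroid is an acyclic edge subset.
G has 4 vertices and 6 edges.
Enumerate all 2^6 = 64 subsets, checking for acyclicity.
Total independent sets = 38.

38


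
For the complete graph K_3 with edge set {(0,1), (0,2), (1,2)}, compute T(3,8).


T(K_3; x,y) = x^2 + x + y.
T(3,8) = 9 + 3 + 8 = 20.

20


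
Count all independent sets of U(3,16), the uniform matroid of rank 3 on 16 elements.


Independent sets of U(3,16) are all subsets of size <= 3.
Count = C(16,0) + C(16,1) + C(16,2) + C(16,3)
     = 1 + 16 + 120 + 560
     = 697.

697


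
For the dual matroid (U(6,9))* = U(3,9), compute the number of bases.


The dual of U(r,n) is U(n-r, n) = U(3,9).
Bases of U(3,9) are all (3)-element subsets.
|B(M*)| = C(9,3) = (9 * 8 * 7) / (1 * 2 * 3) = 84.

84


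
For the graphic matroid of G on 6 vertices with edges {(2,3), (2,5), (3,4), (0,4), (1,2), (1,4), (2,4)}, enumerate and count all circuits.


A circuit in a graphic matroid = edge set of a simple cycle.
G has 6 vertices and 7 edges.
Enumerating all minimal edge subsets forming cycles...
Total circuits found: 3.

3


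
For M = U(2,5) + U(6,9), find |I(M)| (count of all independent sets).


For a direct sum, |I(M1+M2)| = |I(M1)| * |I(M2)|.
|I(U(2,5))| = sum C(5,k) for k=0..2 = 16.
|I(U(6,9))| = sum C(9,k) for k=0..6 = 466.
Total = 16 * 466 = 7456.

7456


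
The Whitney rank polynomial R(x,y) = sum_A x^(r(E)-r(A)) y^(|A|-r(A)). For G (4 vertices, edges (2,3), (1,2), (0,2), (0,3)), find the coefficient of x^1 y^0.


R(x,y) = sum over A in 2^E of x^(r(E)-r(A)) * y^(|A|-r(A)).
G has 4 vertices, 4 edges. r(E) = 3.
Enumerate all 2^4 = 16 subsets.
Count subsets with r(E)-r(A)=1 and |A|-r(A)=0: 6.

6


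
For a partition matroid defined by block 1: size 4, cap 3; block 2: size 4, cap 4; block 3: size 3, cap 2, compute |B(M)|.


A basis picks exactly ci elements from block i.
Number of bases = product of C(|Si|, ci).
= C(4,3) * C(4,4) * C(3,2)
= 4 * 1 * 3
= 12.

12


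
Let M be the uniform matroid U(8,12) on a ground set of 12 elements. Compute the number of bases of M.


Bases of U(8,12) are all 8-element subsets of the 12-element ground set.
Number of bases = C(12,8).
C(12,8) = 495.

495


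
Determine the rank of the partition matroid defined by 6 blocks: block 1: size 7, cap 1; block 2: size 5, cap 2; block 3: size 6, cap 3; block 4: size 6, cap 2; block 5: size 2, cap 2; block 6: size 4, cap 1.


Rank of a partition matroid = sum of min(|Si|, ci) for each block.
= min(7,1) + min(5,2) + min(6,3) + min(6,2) + min(2,2) + min(4,1)
= 1 + 2 + 3 + 2 + 2 + 1
= 11.

11


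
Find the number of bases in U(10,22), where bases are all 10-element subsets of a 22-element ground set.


Bases of U(10,22) are all 10-element subsets of the 22-element ground set.
Number of bases = C(22,10).
(22 choose 10) = 646646.

646646
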